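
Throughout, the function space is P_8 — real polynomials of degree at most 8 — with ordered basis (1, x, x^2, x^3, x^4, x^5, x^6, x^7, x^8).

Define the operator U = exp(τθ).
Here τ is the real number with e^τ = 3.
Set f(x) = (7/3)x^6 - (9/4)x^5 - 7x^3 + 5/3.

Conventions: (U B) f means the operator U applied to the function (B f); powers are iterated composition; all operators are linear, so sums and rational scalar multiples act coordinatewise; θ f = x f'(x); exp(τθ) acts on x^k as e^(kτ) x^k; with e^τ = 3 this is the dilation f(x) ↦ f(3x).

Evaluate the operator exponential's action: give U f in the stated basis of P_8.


exp(τθ) x^k = e^(kτ) x^k; with e^τ = 3 this sends x^k to 3^k x^k
x^3 ↦ 27 x^3
x^5 ↦ 243 x^5
x^6 ↦ 729 x^6
applying this coordinatewise to f: exp(τθ) f = 1701x^6 - (2187/4)x^5 - 189x^3 + 5/3

the result is g(x) = 1701x^6 - (2187/4)x^5 - 189x^3 + 5/3


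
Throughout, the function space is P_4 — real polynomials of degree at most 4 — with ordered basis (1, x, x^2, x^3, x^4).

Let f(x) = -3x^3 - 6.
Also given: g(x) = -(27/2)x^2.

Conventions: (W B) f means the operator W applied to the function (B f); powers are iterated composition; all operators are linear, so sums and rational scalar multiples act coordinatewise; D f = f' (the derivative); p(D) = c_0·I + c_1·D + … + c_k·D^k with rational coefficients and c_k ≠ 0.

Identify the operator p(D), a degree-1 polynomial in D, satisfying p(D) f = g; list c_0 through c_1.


D^0 f = -3x^3 - 6
D^1 f = -9x^2
matching coefficients of g against c_0 f + c_1 Df + … from the top degree down determines the c_i
solution: c_0 = 0, c_1 = 3/2

p(D) = (3/2)·D, i.e. c_0 = 0, c_1 = 3/2


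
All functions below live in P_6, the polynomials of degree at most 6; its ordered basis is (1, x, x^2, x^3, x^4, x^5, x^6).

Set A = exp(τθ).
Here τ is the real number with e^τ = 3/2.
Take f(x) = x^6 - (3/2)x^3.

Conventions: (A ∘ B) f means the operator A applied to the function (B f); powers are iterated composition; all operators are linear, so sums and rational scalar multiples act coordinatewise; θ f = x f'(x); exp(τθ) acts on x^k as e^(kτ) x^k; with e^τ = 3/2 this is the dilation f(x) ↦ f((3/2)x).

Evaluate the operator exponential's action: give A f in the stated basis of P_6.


exp(τθ) x^k = e^(kτ) x^k; with e^τ = 3/2 this sends x^k to (3/2)^k x^k
x^3 ↦ 27/8 x^3
x^6 ↦ 729/64 x^6
applying this coordinatewise to f: exp(τθ) f = (729/64)x^6 - (81/16)x^3

g(x) = (729/64)x^6 - (81/16)x^3


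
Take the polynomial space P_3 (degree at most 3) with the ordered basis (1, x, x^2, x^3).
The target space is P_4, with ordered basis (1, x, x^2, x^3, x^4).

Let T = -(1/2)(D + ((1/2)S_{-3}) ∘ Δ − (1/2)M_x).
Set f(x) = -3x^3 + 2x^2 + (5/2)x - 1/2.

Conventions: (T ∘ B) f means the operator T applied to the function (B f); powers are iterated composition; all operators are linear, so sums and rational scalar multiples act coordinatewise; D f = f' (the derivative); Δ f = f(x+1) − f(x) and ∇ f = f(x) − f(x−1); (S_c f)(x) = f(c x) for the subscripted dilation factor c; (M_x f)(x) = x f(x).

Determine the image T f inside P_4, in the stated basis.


D f = -9x^2 + 4x + 5/2
Δ f = -9x^2 - 5x + 3/2
S_{-3} Δ f = -81x^2 + 15x + 3/2
((1/2)S_{-3}) Δ f = -(81/2)x^2 + (15/2)x + 3/4
M_x f = -3x^4 + 2x^3 + (5/2)x^2 - (1/2)x
(-(1/2)M_x) f = (3/2)x^4 - x^3 - (5/4)x^2 + (1/4)x
(D + ((1/2)S_{-3}) ∘ Δ − (1/2)M_x) f = (3/2)x^4 - x^3 - (203/4)x^2 + (47/4)x + 13/4
(-(1/2)(D + ((1/2)S_{-3}) ∘ Δ − (1/2)M_x)) f = -(3/4)x^4 + (1/2)x^3 + (203/8)x^2 - (47/8)x - 13/8

g(x) = -(3/4)x^4 + (1/2)x^3 + (203/8)x^2 - (47/8)x - 13/8


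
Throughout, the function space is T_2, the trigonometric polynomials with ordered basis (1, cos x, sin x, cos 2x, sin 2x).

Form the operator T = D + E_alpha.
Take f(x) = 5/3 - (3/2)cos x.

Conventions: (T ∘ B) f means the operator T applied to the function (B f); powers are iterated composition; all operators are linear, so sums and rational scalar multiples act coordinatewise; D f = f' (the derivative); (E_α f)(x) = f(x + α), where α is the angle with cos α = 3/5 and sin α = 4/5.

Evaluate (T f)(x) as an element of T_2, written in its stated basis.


the result is g(x) = 5/3 - (9/10)cos x + (27/10)sin x

D f = (3/2)sin x
E_alpha f = 5/3 - (9/10)cos x + (6/5)sin x
(D + E_alpha) f = 5/3 - (9/10)cos x + (27/10)sin x


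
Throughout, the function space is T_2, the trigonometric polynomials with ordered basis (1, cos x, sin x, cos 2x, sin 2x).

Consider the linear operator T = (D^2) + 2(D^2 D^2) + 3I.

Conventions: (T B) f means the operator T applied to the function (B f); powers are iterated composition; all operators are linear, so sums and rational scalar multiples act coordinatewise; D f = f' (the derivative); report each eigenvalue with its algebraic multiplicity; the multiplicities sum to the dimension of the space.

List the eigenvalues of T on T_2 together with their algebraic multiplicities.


λ = 3 (multiplicity 1), λ = 4 (multiplicity 2), λ = 31 (multiplicity 2)

image of 1: 3
image of cos x: 4cos x
image of sin x: 4sin x
image of cos 2x: 31cos 2x
image of sin 2x: 31sin 2x
the matrix is diagonal; its diagonal is (3, 4, 4, 31, 31)
for a triangular matrix the eigenvalues are the diagonal entries, with algebraic multiplicity their repetition count


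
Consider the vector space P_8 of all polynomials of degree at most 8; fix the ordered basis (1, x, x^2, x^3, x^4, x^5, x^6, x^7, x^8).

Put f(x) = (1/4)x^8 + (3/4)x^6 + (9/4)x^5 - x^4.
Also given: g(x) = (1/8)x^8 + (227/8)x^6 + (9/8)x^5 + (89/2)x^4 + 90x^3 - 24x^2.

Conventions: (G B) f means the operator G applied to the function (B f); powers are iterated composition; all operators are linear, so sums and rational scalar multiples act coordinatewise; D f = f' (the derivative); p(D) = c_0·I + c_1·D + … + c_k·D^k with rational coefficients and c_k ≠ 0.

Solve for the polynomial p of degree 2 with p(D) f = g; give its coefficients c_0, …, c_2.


D^0 f = (1/4)x^8 + (3/4)x^6 + (9/4)x^5 - x^4
D^1 f = 2x^7 + (9/2)x^5 + (45/4)x^4 - 4x^3
D^2 f = 14x^6 + (45/2)x^4 + 45x^3 - 12x^2
matching coefficients of g against c_0 f + c_1 Df + … from the top degree down determines the c_i
solution: c_0 = 1/2, c_1 = 0, c_2 = 2

c_0 = 1/2, c_1 = 0, c_2 = 2


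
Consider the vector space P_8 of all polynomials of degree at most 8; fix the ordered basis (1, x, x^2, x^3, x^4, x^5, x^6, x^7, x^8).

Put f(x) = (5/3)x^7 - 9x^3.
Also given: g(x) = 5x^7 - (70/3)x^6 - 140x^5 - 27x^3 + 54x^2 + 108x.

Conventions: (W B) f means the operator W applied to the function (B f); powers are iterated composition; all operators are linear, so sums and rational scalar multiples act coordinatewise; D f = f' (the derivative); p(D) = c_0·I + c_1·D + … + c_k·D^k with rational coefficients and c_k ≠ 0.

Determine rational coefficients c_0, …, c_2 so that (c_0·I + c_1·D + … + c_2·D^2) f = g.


D^0 f = (5/3)x^7 - 9x^3
D^1 f = (35/3)x^6 - 27x^2
D^2 f = 70x^5 - 54x
matching coefficients of g against c_0 f + c_1 Df + … from the top degree down determines the c_i
solution: c_0 = 3, c_1 = -2, c_2 = -2

p(D) = 3·I − 2·D − 2·D^2, i.e. c_0 = 3, c_1 = -2, c_2 = -2


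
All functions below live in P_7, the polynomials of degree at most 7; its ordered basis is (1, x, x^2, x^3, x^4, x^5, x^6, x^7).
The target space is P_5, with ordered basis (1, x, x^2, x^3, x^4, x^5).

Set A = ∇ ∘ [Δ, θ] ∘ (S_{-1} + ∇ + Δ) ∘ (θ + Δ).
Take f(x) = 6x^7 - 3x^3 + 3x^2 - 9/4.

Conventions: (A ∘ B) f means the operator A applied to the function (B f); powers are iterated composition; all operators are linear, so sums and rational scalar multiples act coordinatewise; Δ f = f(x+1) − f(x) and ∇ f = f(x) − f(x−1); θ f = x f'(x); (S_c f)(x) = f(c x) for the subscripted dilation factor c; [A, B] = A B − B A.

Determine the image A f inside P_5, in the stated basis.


θ f = 42x^7 - 9x^3 + 6x^2
Δ f = 42x^6 + 126x^5 + 210x^4 + 210x^3 + 117x^2 + 39x + 6
(θ + Δ) f = 42x^7 + 42x^6 + 126x^5 + 210x^4 + 201x^3 + 123x^2 + 39x + 6
S_{-1} (θ + Δ) f = -42x^7 + 42x^6 - 126x^5 + 210x^4 - 201x^3 + 123x^2 - 39x + 6
∇ (θ + Δ) f = 294x^6 - 630x^5 + 1470x^4 - 1050x^3 + 855x^2 - 189x + 33
Δ (θ + Δ) f = 294x^6 + 1134x^5 + 2730x^4 + 4410x^3 + 4635x^2 + 2865x + 783
(S_{-1} + ∇ + Δ) (θ + Δ) f = -42x^7 + 630x^6 + 378x^5 + 4410x^4 + 3159x^3 + 5613x^2 + 2637x + 822
θ ((S_{-1} + ∇ + Δ) ∘ (θ + Δ)) f = -294x^7 + 3780x^6 + 1890x^5 + 17640x^4 + 9477x^3 + 11226x^2 + 2637x
Δ θ ((S_{-1} + ∇ + Δ) ∘ (θ + Δ)) f = -2058x^6 + 16506x^5 + 55860x^4 + 154770x^3 + 203697x^2 + 151515x + 46356
Δ ((S_{-1} + ∇ + Δ) ∘ (θ + Δ)) f = -294x^6 + 2898x^5 + 9870x^4 + 32550x^3 + 48285x^2 + 43719x + 16785
θ Δ ((S_{-1} + ∇ + Δ) ∘ (θ + Δ)) f = -1764x^6 + 14490x^5 + 39480x^4 + 97650x^3 + 96570x^2 + 43719x
[Δ, θ] ((S_{-1} + ∇ + Δ) ∘ (θ + Δ)) f = -294x^6 + 2016x^5 + 16380x^4 + 57120x^3 + 107127x^2 + 107796x + 46356
∇ [Δ, θ] ((S_{-1} + ∇ + Δ) ∘ (θ + Δ)) f = -1764x^5 + 14490x^4 + 39480x^3 + 97650x^2 + 96570x + 43719

the result is g(x) = -1764x^5 + 14490x^4 + 39480x^3 + 97650x^2 + 96570x + 43719


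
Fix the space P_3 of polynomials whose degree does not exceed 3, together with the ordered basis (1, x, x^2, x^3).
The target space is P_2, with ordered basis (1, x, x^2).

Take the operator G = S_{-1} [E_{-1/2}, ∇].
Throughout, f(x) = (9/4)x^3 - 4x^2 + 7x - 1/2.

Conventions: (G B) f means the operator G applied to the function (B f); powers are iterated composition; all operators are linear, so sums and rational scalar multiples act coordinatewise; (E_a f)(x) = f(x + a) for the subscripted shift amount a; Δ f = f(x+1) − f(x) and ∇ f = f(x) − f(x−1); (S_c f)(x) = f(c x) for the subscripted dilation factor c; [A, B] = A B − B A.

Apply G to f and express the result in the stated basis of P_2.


∇ f = (27/4)x^2 - (59/4)x + 53/4
E_{-1/2} ∇ f = (27/4)x^2 - (43/2)x + 357/16
E_{-1/2} f = (9/4)x^3 - (59/8)x^2 + (203/16)x - 169/32
∇ E_{-1/2} f = (27/4)x^2 - (43/2)x + 357/16
[E_{-1/2}, ∇] f = 0
S_{-1} [E_{-1/2}, ∇] f = 0

the result is g(x) = 0


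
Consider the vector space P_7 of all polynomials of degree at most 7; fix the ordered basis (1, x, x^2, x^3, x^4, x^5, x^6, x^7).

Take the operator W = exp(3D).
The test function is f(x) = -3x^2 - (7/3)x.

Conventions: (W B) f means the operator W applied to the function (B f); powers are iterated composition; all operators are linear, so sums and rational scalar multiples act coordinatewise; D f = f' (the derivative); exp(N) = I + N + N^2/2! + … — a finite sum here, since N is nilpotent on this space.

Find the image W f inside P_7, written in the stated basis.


the result is g(x) = -3x^2 - (61/3)x - 34

order-1 term: -18x - 7
order-2 term: -27
the series for exp(3D) f terminates at order 2
exp(3D) f = -3x^2 - (61/3)x - 34


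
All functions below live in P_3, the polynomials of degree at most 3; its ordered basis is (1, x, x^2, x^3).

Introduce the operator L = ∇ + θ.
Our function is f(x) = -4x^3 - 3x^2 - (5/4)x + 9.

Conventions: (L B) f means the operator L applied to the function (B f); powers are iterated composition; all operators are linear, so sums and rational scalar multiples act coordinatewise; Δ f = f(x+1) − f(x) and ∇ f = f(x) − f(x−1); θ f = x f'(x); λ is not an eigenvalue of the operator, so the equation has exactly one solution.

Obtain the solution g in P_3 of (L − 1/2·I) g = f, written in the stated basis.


the image equals g(x) = -(8/5)x^3 + (6/5)x^2 - (169/10)x - 287/5

write g with unknown coordinates in the stated basis and equate coefficients in (L − 1/2·I) g = f
solving from the highest basis element down gives g = -(8/5)x^3 + (6/5)x^2 - (169/10)x - 287/5
check: L g = -(24/5)x^3 - (12/5)x^2 - (97/10)x - 197/10
so L g − 1/2·g = -4x^3 - 3x^2 - (5/4)x + 9 = f ✓


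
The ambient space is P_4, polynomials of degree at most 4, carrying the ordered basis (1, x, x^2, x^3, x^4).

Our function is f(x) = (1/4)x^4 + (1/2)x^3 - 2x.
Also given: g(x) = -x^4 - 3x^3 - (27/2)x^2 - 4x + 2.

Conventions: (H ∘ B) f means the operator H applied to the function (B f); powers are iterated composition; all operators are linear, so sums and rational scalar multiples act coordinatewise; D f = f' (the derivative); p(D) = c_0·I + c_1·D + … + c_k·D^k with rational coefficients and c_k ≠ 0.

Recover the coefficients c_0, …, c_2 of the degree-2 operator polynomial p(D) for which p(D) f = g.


c_0 = -4, c_1 = -1, c_2 = -4

D^0 f = (1/4)x^4 + (1/2)x^3 - 2x
D^1 f = x^3 + (3/2)x^2 - 2
D^2 f = 3x^2 + 3x
matching coefficients of g against c_0 f + c_1 Df + … from the top degree down determines the c_i
solution: c_0 = -4, c_1 = -1, c_2 = -4


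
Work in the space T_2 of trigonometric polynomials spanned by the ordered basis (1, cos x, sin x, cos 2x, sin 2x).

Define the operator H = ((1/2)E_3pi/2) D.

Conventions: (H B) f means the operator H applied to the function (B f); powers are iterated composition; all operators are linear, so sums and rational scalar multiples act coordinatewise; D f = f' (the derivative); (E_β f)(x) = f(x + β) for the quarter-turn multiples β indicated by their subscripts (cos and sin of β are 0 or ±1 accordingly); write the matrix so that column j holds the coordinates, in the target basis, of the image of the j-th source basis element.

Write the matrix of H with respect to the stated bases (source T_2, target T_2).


the matrix is [[0, 0, 0, 0, 0]; [0, 1/2, 0, 0, 0]; [0, 0, 1/2, 0, 0]; [0, 0, 0, 0, -1]; [0, 0, 0, 1, 0]] (rows listed top to bottom)

image of 1: 0
image of cos x: (1/2)cos x
image of sin x: (1/2)sin x
image of cos 2x: sin 2x
image of sin 2x: -cos 2x
each image's coordinates form column j of the matrix


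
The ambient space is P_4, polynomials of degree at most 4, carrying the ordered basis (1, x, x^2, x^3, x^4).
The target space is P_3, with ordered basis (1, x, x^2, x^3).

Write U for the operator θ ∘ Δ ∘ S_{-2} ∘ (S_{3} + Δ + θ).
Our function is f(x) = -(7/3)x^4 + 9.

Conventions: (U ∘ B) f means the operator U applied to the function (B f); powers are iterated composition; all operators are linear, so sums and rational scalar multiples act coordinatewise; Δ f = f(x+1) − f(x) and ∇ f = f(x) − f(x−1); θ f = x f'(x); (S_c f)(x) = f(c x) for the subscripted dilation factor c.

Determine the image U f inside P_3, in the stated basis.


S_{3} f = -189x^4 + 9
Δ f = -(28/3)x^3 - 14x^2 - (28/3)x - 7/3
θ f = -(28/3)x^4
(S_{3} + Δ + θ) f = -(595/3)x^4 - (28/3)x^3 - 14x^2 - (28/3)x + 20/3
S_{-2} (S_{3} + Δ + θ) f = -(9520/3)x^4 + (224/3)x^3 - 56x^2 + (56/3)x + 20/3
Δ S_{-2} (S_{3} + Δ + θ) f = -(38080/3)x^3 - 18816x^2 - (37744/3)x - 3136
θ (Δ ∘ S_{-2}) (S_{3} + Δ + θ) f = -38080x^3 - 37632x^2 - (37744/3)x

the result is g(x) = -38080x^3 - 37632x^2 - (37744/3)x


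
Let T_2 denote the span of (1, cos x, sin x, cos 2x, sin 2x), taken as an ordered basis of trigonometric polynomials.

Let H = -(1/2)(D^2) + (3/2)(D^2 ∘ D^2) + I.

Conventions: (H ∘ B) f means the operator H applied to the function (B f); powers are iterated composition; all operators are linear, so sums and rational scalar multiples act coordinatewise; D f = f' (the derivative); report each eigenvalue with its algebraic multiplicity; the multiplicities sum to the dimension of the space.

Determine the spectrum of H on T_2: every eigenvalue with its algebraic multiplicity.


λ = 1 (multiplicity 1), λ = 3 (multiplicity 2), λ = 27 (multiplicity 2)

image of 1: 1
image of cos x: 3cos x
image of sin x: 3sin x
image of cos 2x: 27cos 2x
image of sin 2x: 27sin 2x
the matrix is diagonal; its diagonal is (1, 3, 3, 27, 27)
for a triangular matrix the eigenvalues are the diagonal entries, with algebraic multiplicity their repetition count


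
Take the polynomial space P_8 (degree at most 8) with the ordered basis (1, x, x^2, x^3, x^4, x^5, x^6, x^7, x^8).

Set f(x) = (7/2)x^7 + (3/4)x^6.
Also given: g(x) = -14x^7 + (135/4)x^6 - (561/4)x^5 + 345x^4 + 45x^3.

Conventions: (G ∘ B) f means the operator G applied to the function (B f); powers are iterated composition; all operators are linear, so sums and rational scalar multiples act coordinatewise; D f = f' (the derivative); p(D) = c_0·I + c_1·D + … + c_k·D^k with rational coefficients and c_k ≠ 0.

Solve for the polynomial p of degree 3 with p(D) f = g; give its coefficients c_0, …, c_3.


p(D) = -4·I + (3/2)·D − D^2 + (1/2)·D^3, i.e. c_0 = -4, c_1 = 3/2, c_2 = -1, c_3 = 1/2

D^0 f = (7/2)x^7 + (3/4)x^6
D^1 f = (49/2)x^6 + (9/2)x^5
D^2 f = 147x^5 + (45/2)x^4
D^3 f = 735x^4 + 90x^3
matching coefficients of g against c_0 f + c_1 Df + … from the top degree down determines the c_i
solution: c_0 = -4, c_1 = 3/2, c_2 = -1, c_3 = 1/2


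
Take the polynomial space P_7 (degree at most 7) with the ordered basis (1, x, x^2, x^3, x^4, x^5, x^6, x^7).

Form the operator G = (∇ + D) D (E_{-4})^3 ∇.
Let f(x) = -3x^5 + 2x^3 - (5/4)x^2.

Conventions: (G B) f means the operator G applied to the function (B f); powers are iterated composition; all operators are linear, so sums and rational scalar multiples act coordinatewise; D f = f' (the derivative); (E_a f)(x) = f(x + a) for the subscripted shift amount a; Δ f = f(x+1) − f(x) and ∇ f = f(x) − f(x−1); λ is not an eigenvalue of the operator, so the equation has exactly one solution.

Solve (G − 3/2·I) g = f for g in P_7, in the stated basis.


write g with unknown coordinates in the stated basis and equate coefficients in (G − 3/2·I) g = f
solving from the highest basis element down gives g = 2x^5 - (4/3)x^3 + (965/6)x^2 - 4080x + 78088/3
check: G g = 240x^2 - 6120x + 39044
so G g − 3/2·g = -3x^5 + 2x^3 - (5/4)x^2 = f ✓

the image equals g(x) = 2x^5 - (4/3)x^3 + (965/6)x^2 - 4080x + 78088/3


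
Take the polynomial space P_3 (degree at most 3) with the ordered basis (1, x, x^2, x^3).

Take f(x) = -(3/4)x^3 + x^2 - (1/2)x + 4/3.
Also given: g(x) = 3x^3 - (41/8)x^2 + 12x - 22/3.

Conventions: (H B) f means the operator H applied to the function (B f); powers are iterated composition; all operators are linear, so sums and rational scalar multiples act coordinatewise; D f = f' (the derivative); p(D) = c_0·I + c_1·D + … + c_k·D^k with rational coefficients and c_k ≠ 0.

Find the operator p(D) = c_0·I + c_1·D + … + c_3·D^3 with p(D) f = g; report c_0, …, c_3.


c_0 = -4, c_1 = 1/2, c_2 = -2, c_3 = -1/2

D^0 f = -(3/4)x^3 + x^2 - (1/2)x + 4/3
D^1 f = -(9/4)x^2 + 2x - 1/2
D^2 f = -(9/2)x + 2
D^3 f = -9/2
matching coefficients of g against c_0 f + c_1 Df + … from the top degree down determines the c_i
solution: c_0 = -4, c_1 = 1/2, c_2 = -2, c_3 = -1/2


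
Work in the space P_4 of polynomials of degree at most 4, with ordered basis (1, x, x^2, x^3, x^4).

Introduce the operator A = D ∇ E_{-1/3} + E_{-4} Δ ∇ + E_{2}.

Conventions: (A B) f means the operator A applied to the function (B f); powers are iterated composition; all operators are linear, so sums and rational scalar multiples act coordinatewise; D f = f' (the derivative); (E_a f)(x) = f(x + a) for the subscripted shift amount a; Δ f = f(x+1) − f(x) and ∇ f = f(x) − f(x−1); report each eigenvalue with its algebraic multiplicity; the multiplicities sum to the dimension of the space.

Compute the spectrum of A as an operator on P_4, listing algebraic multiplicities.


image of 1: 1
image of x: x + 2
image of x^2: x^2 + 4x + 8
image of x^3: x^3 + 6x^2 + 24x - 21
image of x^4: x^4 + 8x^3 + 48x^2 - 84x + 658/3
the matrix is upper triangular; its diagonal is (1, 1, 1, 1, 1)
for a triangular matrix the eigenvalues are the diagonal entries, with algebraic multiplicity their repetition count

λ = 1 (multiplicity 5)


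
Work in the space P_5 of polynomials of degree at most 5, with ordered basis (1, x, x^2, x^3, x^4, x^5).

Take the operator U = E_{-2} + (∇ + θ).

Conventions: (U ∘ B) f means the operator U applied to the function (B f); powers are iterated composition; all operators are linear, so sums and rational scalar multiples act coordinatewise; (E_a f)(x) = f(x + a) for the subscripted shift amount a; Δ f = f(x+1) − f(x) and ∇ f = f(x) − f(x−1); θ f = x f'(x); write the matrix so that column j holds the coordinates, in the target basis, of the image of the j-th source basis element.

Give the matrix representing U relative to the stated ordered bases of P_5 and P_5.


the matrix is [[1, -1, 3, -7, 15, -31]; [0, 2, -2, 9, -28, 75]; [0, 0, 3, -3, 18, -70]; [0, 0, 0, 4, -4, 30]; [0, 0, 0, 0, 5, -5]; [0, 0, 0, 0, 0, 6]] (rows listed top to bottom)

image of 1: 1
image of x: 2x - 1
image of x^2: 3x^2 - 2x + 3
image of x^3: 4x^3 - 3x^2 + 9x - 7
image of x^4: 5x^4 - 4x^3 + 18x^2 - 28x + 15
image of x^5: 6x^5 - 5x^4 + 30x^3 - 70x^2 + 75x - 31
each image's coordinates form column j of the matrix


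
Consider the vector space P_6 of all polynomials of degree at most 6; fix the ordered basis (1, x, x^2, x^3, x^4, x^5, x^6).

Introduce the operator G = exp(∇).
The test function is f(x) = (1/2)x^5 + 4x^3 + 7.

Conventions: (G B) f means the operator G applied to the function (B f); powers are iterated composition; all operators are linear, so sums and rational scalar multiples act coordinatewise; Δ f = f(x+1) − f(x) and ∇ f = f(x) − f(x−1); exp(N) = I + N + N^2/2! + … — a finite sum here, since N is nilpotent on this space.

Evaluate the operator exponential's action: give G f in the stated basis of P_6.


the result is g(x) = (1/2)x^5 + (5/2)x^4 + 4x^3 + 7x^2 + (5/2)x + 4

order-1 term: (5/2)x^4 - 5x^3 + 17x^2 - (29/2)x + 9/2
order-2 term: 5x^3 - 15x^2 + (59/2)x - 39/2
order-3 term: 5x^2 - 15x + 33/2
order-4 term: (5/2)x - 5
order-5 term: 1/2
the series for exp(∇) f terminates at order 5
exp(∇) f = (1/2)x^5 + (5/2)x^4 + 4x^3 + 7x^2 + (5/2)x + 4


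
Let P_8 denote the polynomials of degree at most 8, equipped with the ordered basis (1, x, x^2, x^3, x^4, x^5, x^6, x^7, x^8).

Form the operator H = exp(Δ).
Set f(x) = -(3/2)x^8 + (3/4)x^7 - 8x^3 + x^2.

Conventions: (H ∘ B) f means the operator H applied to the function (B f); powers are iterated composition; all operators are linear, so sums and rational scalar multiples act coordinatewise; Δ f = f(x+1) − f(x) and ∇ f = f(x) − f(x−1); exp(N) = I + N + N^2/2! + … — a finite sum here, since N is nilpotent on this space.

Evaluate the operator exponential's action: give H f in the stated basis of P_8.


g(x) = -(3/2)x^8 - (45/4)x^7 - (315/4)x^6 - (777/2)x^5 - (5775/4)x^4 - (15929/4)x^3 - 7730x^2 - (38017/4)x - 22361/4

order-1 term: -12x^7 - (147/4)x^6 - (273/4)x^5 - (315/4)x^4 - (231/4)x^3 - (201/4)x^2 - (115/4)x - 31/4
order-2 term: -42x^6 - (945/4)x^5 - (2625/4)x^4 - (4305/4)x^3 - (4263/4)x^2 - (2469/4)x - 665/4
order-3 term: -84x^5 - (2415/4)x^4 - (3885/2)x^3 - (13545/4)x^2 - (6279/2)x - 4925/4
order-4 term: -105x^4 - (3255/4)x^3 - (5145/2)x^2 - (15435/4)x - 2289
order-5 term: -84x^3 - (2457/4)x^2 - (6405/4)x - 1470
order-6 term: -42x^2 - (987/4)x - 1533/4
order-7 term: -12x - 165/4
order-8 term: -3/2
the series for exp(Δ) f terminates at order 8
exp(Δ) f = -(3/2)x^8 - (45/4)x^7 - (315/4)x^6 - (777/2)x^5 - (5775/4)x^4 - (15929/4)x^3 - 7730x^2 - (38017/4)x - 22361/4


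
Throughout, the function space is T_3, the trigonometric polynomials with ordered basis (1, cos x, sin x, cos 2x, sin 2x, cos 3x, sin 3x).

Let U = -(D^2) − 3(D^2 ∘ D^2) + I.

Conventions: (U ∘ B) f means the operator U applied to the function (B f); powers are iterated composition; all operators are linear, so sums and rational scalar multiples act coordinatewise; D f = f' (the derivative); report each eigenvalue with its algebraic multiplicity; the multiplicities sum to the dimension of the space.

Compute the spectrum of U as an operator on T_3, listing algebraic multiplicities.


image of 1: 1
image of cos x: -cos x
image of sin x: -sin x
image of cos 2x: -43cos 2x
image of sin 2x: -43sin 2x
image of cos 3x: -233cos 3x
image of sin 3x: -233sin 3x
the matrix is diagonal; its diagonal is (1, -1, -1, -43, -43, -233, -233)
for a triangular matrix the eigenvalues are the diagonal entries, with algebraic multiplicity their repetition count

λ = -233 (multiplicity 2), λ = -43 (multiplicity 2), λ = -1 (multiplicity 2), λ = 1 (multiplicity 1)


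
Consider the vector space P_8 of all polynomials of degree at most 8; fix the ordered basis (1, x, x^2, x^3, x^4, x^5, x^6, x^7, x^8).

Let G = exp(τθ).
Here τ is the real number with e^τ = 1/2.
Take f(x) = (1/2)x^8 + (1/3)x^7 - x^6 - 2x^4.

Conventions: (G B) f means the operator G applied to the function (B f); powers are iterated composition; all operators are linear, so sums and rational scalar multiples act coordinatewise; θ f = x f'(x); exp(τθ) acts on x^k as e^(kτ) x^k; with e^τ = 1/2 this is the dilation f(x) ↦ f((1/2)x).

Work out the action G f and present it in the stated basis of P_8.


exp(τθ) x^k = e^(kτ) x^k; with e^τ = 1/2 this sends x^k to (1/2)^k x^k
x^4 ↦ 1/16 x^4
x^6 ↦ 1/64 x^6
x^7 ↦ 1/128 x^7
x^8 ↦ 1/256 x^8
applying this coordinatewise to f: exp(τθ) f = (1/512)x^8 + (1/384)x^7 - (1/64)x^6 - (1/8)x^4

the result is g(x) = (1/512)x^8 + (1/384)x^7 - (1/64)x^6 - (1/8)x^4


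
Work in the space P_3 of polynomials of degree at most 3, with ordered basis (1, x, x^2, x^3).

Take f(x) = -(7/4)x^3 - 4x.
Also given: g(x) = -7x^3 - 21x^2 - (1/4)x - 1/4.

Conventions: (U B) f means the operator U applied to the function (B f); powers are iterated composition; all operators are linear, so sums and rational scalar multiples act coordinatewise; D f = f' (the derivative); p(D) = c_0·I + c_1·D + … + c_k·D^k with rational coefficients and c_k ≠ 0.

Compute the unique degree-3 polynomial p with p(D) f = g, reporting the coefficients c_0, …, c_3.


D^0 f = -(7/4)x^3 - 4x
D^1 f = -(21/4)x^2 - 4
D^2 f = -(21/2)x
D^3 f = -21/2
matching coefficients of g against c_0 f + c_1 Df + … from the top degree down determines the c_i
solution: c_0 = 4, c_1 = 4, c_2 = -3/2, c_3 = -3/2

p(D) = 4·I + 4·D − (3/2)·D^2 − (3/2)·D^3, i.e. c_0 = 4, c_1 = 4, c_2 = -3/2, c_3 = -3/2


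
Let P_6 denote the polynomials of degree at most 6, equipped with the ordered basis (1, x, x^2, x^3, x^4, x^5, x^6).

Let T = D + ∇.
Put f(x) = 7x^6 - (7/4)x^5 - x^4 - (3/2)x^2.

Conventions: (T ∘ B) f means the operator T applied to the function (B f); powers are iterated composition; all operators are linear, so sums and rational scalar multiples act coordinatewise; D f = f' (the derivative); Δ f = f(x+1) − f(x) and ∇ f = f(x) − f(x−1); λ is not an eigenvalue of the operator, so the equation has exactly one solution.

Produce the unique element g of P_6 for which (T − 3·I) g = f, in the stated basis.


write g with unknown coordinates in the stated basis and equate coefficients in (T − 3·I) g = f
solving from the highest basis element down gives g = -(7/3)x^6 - (35/4)x^5 - (103/6)x^4 - (193/6)x^3 - 47x^2 - (1565/36)x - 2209/108
check: T g = -28x^5 - (105/2)x^4 - (193/2)x^3 - (285/2)x^2 - (1565/12)x - 2209/36
so T g − 3·g = 7x^6 - (7/4)x^5 - x^4 - (3/2)x^2 = f ✓

g(x) = -(7/3)x^6 - (35/4)x^5 - (103/6)x^4 - (193/6)x^3 - 47x^2 - (1565/36)x - 2209/108


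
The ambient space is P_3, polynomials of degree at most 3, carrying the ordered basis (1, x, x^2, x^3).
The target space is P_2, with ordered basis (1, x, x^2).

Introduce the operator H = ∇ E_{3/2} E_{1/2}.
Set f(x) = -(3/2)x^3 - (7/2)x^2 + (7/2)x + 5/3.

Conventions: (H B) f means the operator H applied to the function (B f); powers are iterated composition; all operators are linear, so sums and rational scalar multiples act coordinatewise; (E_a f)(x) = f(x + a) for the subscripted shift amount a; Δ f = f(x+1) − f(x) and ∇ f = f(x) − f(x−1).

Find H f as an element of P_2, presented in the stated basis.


the result is g(x) = -(9/2)x^2 - (41/2)x - 35/2

E_{1/2} f = -(3/2)x^3 - (23/4)x^2 - (9/8)x + 113/48
E_{3/2} E_{1/2} f = -(3/2)x^3 - (25/2)x^2 - (57/2)x - 52/3
∇ E_{3/2} E_{1/2} f = -(9/2)x^2 - (41/2)x - 35/2


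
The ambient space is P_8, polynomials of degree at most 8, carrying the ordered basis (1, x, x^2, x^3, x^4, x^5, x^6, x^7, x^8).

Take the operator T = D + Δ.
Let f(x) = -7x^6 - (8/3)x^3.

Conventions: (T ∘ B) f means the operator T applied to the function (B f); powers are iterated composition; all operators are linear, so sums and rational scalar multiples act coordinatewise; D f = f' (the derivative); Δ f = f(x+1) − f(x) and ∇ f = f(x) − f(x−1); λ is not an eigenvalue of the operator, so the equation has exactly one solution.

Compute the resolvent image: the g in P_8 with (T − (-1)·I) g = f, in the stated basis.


the result is g(x) = -7x^6 + 84x^5 - 735x^4 + (15532/3)x^3 - 27389x^2 + 96586x - 510907/3

write g with unknown coordinates in the stated basis and equate coefficients in (T − (-1)·I) g = f
solving from the highest basis element down gives g = -7x^6 + 84x^5 - 735x^4 + (15532/3)x^3 - 27389x^2 + 96586x - 510907/3
check: T g = -84x^5 + 735x^4 - 5180x^3 + 27389x^2 - 96586x + 510907/3
so T g − (-1)·g = -7x^6 - (8/3)x^3 = f ✓


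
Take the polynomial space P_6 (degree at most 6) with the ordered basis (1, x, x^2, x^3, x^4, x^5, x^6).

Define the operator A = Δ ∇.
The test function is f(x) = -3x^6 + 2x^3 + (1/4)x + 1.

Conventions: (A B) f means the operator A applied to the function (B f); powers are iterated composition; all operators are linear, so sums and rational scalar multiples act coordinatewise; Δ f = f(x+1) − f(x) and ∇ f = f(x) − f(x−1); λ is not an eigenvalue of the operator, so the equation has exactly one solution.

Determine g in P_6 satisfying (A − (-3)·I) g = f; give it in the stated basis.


write g with unknown coordinates in the stated basis and equate coefficients in (A − (-3)·I) g = f
solving from the highest basis element down gives g = -x^6 + 10x^4 + (2/3)x^3 - 30x^2 - (5/4)x + 43/3
check: A g = -30x^4 + 90x^2 + 4x - 42
so A g − (-3)·g = -3x^6 + 2x^3 + (1/4)x + 1 = f ✓

the image equals g(x) = -x^6 + 10x^4 + (2/3)x^3 - 30x^2 - (5/4)x + 43/3


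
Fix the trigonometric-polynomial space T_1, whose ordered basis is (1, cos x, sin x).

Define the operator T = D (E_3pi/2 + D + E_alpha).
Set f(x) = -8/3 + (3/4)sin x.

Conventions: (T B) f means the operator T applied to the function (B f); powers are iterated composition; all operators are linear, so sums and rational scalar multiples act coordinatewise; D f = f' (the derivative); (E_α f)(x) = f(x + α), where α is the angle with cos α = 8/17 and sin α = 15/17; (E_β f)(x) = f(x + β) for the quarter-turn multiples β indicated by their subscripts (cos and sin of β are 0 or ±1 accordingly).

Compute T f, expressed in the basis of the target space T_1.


E_3pi/2 f = -8/3 - (3/4)cos x
D f = (3/4)cos x
E_alpha f = -8/3 + (45/68)cos x + (6/17)sin x
(E_3pi/2 + D + E_alpha) f = -16/3 + (45/68)cos x + (6/17)sin x
D (E_3pi/2 + D + E_alpha) f = (6/17)cos x - (45/68)sin x

the image equals g(x) = (6/17)cos x - (45/68)sin x


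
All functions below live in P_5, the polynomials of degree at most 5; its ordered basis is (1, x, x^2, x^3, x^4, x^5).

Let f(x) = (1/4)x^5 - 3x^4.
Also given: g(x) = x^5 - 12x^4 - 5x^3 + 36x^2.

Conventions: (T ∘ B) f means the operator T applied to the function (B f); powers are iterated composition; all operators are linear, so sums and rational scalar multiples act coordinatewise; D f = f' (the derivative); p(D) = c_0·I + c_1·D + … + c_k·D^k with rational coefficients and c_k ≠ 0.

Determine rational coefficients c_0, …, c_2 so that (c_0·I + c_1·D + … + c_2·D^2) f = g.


D^0 f = (1/4)x^5 - 3x^4
D^1 f = (5/4)x^4 - 12x^3
D^2 f = 5x^3 - 36x^2
matching coefficients of g against c_0 f + c_1 Df + … from the top degree down determines the c_i
solution: c_0 = 4, c_1 = 0, c_2 = -1

c_0 = 4, c_1 = 0, c_2 = -1


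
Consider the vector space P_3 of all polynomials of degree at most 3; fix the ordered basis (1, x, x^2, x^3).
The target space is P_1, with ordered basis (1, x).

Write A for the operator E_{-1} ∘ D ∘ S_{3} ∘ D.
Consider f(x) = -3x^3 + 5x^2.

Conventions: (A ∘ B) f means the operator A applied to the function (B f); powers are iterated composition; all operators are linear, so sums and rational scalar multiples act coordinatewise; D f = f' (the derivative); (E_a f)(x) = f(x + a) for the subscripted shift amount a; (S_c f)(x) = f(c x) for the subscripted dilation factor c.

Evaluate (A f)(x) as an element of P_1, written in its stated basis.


D f = -9x^2 + 10x
S_{3} D f = -81x^2 + 30x
D S_{3} D f = -162x + 30
E_{-1} D S_{3} D f = -162x + 192

the image equals g(x) = -162x + 192


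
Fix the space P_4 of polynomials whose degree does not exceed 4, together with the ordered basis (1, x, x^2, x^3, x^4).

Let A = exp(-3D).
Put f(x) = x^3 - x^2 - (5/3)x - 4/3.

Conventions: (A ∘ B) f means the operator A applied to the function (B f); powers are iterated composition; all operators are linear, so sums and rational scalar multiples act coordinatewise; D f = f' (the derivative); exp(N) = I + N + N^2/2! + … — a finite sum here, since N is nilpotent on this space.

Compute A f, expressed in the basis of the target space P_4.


the image equals g(x) = x^3 - 10x^2 + (94/3)x - 97/3

order-1 term: -9x^2 + 6x + 5
order-2 term: 27x - 9
order-3 term: -27
the series for exp(-3D) f terminates at order 3
exp(-3D) f = x^3 - 10x^2 + (94/3)x - 97/3


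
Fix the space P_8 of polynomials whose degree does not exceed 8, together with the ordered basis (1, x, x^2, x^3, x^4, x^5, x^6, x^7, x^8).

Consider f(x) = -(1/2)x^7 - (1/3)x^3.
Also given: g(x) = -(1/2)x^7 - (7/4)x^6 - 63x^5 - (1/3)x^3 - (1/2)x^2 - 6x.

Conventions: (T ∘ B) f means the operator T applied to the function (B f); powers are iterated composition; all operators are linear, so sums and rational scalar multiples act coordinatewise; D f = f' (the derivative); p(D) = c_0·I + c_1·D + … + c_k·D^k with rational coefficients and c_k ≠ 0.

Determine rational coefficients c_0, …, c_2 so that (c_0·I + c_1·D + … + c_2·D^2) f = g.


c_0 = 1, c_1 = 1/2, c_2 = 3

D^0 f = -(1/2)x^7 - (1/3)x^3
D^1 f = -(7/2)x^6 - x^2
D^2 f = -21x^5 - 2x
matching coefficients of g against c_0 f + c_1 Df + … from the top degree down determines the c_i
solution: c_0 = 1, c_1 = 1/2, c_2 = 3


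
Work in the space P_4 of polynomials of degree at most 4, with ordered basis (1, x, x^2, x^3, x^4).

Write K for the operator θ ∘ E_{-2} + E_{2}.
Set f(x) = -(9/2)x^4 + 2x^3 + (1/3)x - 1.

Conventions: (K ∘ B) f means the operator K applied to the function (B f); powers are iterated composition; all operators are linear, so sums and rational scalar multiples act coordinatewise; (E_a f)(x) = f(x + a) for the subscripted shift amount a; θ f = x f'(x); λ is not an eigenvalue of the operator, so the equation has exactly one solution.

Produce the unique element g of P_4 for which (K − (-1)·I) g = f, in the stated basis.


the result is g(x) = -(3/4)x^4 - 2x^3 + (21/2)x^2 + (145/9)x - 425/18

write g with unknown coordinates in the stated basis and equate coefficients in (K − (-1)·I) g = f
solving from the highest basis element down gives g = -(3/4)x^4 - 2x^3 + (21/2)x^2 + (145/9)x - 425/18
check: K g = -(15/4)x^4 + 4x^3 - (21/2)x^2 - (142/9)x + 407/18
so K g − (-1)·g = -(9/2)x^4 + 2x^3 + (1/3)x - 1 = f ✓


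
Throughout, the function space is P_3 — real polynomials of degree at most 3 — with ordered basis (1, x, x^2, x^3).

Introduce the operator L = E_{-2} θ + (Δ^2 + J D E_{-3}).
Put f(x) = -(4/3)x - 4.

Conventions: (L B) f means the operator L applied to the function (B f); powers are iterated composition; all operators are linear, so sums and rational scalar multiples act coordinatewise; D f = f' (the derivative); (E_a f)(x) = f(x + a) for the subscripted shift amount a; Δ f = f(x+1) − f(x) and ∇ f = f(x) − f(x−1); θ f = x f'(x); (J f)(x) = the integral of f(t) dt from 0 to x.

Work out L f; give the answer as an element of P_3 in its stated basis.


the image equals g(x) = -(8/3)x + 8/3

θ f = -(4/3)x
E_{-2} θ f = -(4/3)x + 8/3
Δ f = -4/3
Δ Δ f = 0
E_{-3} f = -(4/3)x
D E_{-3} f = -4/3
J D E_{-3} f = -(4/3)x
(Δ^2 + J D E_{-3}) f = -(4/3)x
(E_{-2} θ + (Δ^2 + J D E_{-3})) f = -(8/3)x + 8/3


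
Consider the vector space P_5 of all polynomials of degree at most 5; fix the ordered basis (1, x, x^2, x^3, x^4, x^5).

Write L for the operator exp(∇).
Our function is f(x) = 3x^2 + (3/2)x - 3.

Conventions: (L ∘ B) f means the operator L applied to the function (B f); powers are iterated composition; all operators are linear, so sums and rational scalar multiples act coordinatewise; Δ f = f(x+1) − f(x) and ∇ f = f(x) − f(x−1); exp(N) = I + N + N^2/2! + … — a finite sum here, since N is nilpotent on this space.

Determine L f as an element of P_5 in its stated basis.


order-1 term: 6x - 3/2
order-2 term: 3
the series for exp(∇) f terminates at order 2
exp(∇) f = 3x^2 + (15/2)x - 3/2

the result is g(x) = 3x^2 + (15/2)x - 3/2


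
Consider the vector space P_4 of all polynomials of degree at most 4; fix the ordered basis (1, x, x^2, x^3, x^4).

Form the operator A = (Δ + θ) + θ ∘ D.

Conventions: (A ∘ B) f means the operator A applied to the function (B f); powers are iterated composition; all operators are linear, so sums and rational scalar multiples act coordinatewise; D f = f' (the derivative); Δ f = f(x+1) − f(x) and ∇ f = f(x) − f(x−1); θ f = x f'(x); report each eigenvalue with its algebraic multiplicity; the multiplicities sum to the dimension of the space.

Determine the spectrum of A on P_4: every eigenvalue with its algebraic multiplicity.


λ = 0 (multiplicity 1), λ = 1 (multiplicity 1), λ = 2 (multiplicity 1), λ = 3 (multiplicity 1), λ = 4 (multiplicity 1)

image of 1: 0
image of x: x + 1
image of x^2: 2x^2 + 4x + 1
image of x^3: 3x^3 + 9x^2 + 3x + 1
image of x^4: 4x^4 + 16x^3 + 6x^2 + 4x + 1
the matrix is upper triangular; its diagonal is (0, 1, 2, 3, 4)
for a triangular matrix the eigenvalues are the diagonal entries, with algebraic multiplicity their repetition count


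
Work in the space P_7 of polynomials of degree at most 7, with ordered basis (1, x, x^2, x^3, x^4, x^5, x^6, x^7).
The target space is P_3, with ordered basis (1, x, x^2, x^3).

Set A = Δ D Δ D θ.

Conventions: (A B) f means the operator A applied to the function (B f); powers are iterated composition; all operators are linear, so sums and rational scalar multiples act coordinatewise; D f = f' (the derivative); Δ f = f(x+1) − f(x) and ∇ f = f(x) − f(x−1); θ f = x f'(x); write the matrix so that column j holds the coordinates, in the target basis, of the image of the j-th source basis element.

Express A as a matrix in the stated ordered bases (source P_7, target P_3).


the matrix is [[0, 0, 0, 0, 96, 600, 2520, 8820]; [0, 0, 0, 0, 0, 600, 4320, 20580]; [0, 0, 0, 0, 0, 0, 2160, 17640]; [0, 0, 0, 0, 0, 0, 0, 5880]] (rows listed top to bottom)

image of 1: 0
image of x: 0
image of x^2: 0
image of x^3: 0
image of x^4: 96
image of x^5: 600x + 600
image of x^6: 2160x^2 + 4320x + 2520
image of x^7: 5880x^3 + 17640x^2 + 20580x + 8820
each image's coordinates form column j of the matrix


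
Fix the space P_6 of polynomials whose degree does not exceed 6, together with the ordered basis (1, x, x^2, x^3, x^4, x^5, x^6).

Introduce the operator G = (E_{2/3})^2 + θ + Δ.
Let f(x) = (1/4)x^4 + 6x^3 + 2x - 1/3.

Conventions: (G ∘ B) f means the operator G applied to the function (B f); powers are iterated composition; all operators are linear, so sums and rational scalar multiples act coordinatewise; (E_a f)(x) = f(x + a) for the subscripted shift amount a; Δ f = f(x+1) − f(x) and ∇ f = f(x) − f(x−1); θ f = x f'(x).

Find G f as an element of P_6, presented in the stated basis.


E_{2/3} f = (1/4)x^4 + (20/3)x^3 + (38/3)x^2 + (278/27)x + 229/81
E_{2/3} E_{2/3} f = (1/4)x^4 + (22/3)x^3 + (80/3)x^2 + (982/27)x + 1405/81
θ f = x^4 + 18x^3 + 2x
Δ f = x^3 + (39/2)x^2 + 19x + 33/4
((E_{2/3})^2 + θ + Δ) f = (5/4)x^4 + (79/3)x^3 + (277/6)x^2 + (1549/27)x + 8293/324

the result is g(x) = (5/4)x^4 + (79/3)x^3 + (277/6)x^2 + (1549/27)x + 8293/324
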